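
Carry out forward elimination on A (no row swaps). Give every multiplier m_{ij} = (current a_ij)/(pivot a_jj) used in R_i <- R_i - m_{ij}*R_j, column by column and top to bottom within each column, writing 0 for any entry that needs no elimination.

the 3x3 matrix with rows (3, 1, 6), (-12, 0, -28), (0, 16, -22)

Forward elimination:
R2 <- R2 - (-4)*R1:  [  0   4  -4 ]
R3: entry in column 1 is already 0 -> m_{31} = 0 (no row operation needed)
R3 <- R3 - (4)*R2:  [  0   0  -6 ]
Multipliers (in order of application): m_{21} = -4, m_{31} = 0, m_{32} = 4

multipliers: -4, 0, 4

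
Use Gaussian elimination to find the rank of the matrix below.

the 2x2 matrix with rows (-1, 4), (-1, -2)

rank(A) = 2

Row reduction:
R2 <- R2 - (1)*R1:  [  0  -6 ]
Row echelon form:
[ -1   4 ]
[  0  -6 ]
Nonzero rows / pivot columns: 2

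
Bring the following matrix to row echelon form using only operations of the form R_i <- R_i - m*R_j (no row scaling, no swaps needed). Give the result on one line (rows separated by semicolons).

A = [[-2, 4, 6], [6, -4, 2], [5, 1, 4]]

Forward elimination:
R2 <- R2 - (-3)*R1:  [  0   8  20 ]
R3 <- R3 - (-5/2)*R1:  [  0  11  19 ]
R3 <- R3 - (11/8)*R2:  [     0      0  -17/2 ]
Row echelon form:
[ -2  4      6 ]
[  0  8     20 ]
[  0  0  -17/2 ]

REF = [-2 4 6; 0 8 20; 0 0 -17/2]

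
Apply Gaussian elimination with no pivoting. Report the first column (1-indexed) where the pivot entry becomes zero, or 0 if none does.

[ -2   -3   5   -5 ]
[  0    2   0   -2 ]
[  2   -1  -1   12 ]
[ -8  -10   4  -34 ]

Naive forward elimination:
R3 <- R3 - (-1)*R1:  [  0  -4   4   7 ]
R4 <- R4 - (4)*R1:  [   0    2  -16  -14 ]
R3 <- R3 - (-2)*R2:  [ 0  0  4  3 ]
R4 <- R4 - (1)*R2:  [   0    0  -16  -12 ]
R4 <- R4 - (-4)*R3:  [ 0  0  0  0 ]
Matrix at this point:
[ -2  -3  5  -5 ]
[  0   2  0  -2 ]
[  0   0  4   3 ]
[  0   0  0   0 ]
Pivot entry (4,4) in the last row is zero and there are no rows below to swap with -> zero pivot in column 4 (A is singular).

first zero-pivot column = 4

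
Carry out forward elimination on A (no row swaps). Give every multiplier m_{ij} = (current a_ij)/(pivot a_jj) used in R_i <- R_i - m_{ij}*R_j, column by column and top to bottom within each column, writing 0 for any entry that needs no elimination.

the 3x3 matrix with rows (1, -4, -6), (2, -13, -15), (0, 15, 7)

Forward elimination:
R2 <- R2 - (2)*R1:  [  0  -5  -3 ]
R3: entry in column 1 is already 0 -> m_{31} = 0 (no row operation needed)
R3 <- R3 - (-3)*R2:  [  0   0  -2 ]
Multipliers (in order of application): m_{21} = 2, m_{31} = 0, m_{32} = -3

multipliers: 2, 0, -3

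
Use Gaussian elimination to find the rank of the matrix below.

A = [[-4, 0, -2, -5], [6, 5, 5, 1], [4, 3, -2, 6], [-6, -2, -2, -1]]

rank(A) = 4

Row reduction:
R2 <- R2 - (-3/2)*R1:  [     0      5      2  -13/2 ]
R3 <- R3 - (-1)*R1:  [  0   3  -4   1 ]
R4 <- R4 - (3/2)*R1:  [    0    -2     1  13/2 ]
R3 <- R3 - (3/5)*R2:  [     0      0  -26/5  49/10 ]
R4 <- R4 - (-2/5)*R2:  [     0      0    9/5  39/10 ]
R4 <- R4 - (-9/26)*R3:  [      0       0       0  291/52 ]
Row echelon form:
[ -4  0     -2      -5 ]
[  0  5      2   -13/2 ]
[  0  0  -26/5   49/10 ]
[  0  0      0  291/52 ]
Nonzero rows / pivot columns: 4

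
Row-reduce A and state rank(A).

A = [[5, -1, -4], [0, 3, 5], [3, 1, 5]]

Row reduction:
R3 <- R3 - (3/5)*R1:  [    0   8/5  37/5 ]
R3 <- R3 - (8/15)*R2:  [     0      0  71/15 ]
Row echelon form:
[ 5  -1     -4 ]
[ 0   3      5 ]
[ 0   0  71/15 ]
Nonzero rows / pivot columns: 3

rank(A) = 3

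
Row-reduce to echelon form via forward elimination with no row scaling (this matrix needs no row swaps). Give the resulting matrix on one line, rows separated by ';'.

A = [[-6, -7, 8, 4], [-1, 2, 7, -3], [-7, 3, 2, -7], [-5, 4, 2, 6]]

REF = [-6 -7 8 4; 0 19/6 17/3 -11/3; 0 0 -519/19 24/19; 0 0 0 2253/173]

Forward elimination:
R2 <- R2 - (1/6)*R1:  [     0   19/6   17/3  -11/3 ]
R3 <- R3 - (7/6)*R1:  [     0   67/6  -22/3  -35/3 ]
R4 <- R4 - (5/6)*R1:  [     0   59/6  -14/3    8/3 ]
R3 <- R3 - (67/19)*R2:  [       0        0  -519/19    24/19 ]
R4 <- R4 - (59/19)*R2:  [       0        0  -423/19   267/19 ]
R4 <- R4 - (141/173)*R3:  [        0         0         0  2253/173 ]
Row echelon form:
[ -6    -7        8         4 ]
[  0  19/6     17/3     -11/3 ]
[  0     0  -519/19     24/19 ]
[  0     0        0  2253/173 ]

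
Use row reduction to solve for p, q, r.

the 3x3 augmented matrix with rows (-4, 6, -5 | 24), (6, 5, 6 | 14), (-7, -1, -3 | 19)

Forward elimination on [A|b]:
R2 <- R2 - (-3/2)*R1:  [    0    14  -3/2    50 ]
R3 <- R3 - (7/4)*R1:  [     0  -23/2   23/4    -23 ]
R3 <- R3 - (-23/28)*R2:  [      0       0  253/56  253/14 ]
Row echelon form:
[ -4   6      -5  |      24 ]
[  0  14    -3/2  |      50 ]
[  0   0  253/56  |  253/14 ]
Back-substitution:
r = (253/14) / (253/56) = 4
q = (50 - (-3/2)*(4)) / 14 = 4
p = (24 - (6)*(4) - (-5)*(4)) / -4 = -5

(-5, 4, 4)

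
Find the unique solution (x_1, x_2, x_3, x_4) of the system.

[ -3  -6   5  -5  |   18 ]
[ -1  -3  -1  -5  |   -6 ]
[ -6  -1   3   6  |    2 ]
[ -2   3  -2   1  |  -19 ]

Forward elimination on [A|b]:
R2 <- R2 - (1/3)*R1:  [     0     -1   -8/3  -10/3    -12 ]
R3 <- R3 - (2)*R1:  [   0   11   -7   16  -34 ]
R4 <- R4 - (2/3)*R1:  [     0      7  -16/3   13/3    -31 ]
R3 <- R3 - (-11)*R2:  [      0       0  -109/3   -62/3    -166 ]
R4 <- R4 - (-7)*R2:  [    0     0   -24   -19  -115 ]
R4 <- R4 - (72/109)*R3:  [        0         0         0  -583/109  -583/109 ]
Row echelon form:
[ -3  -6       5        -5  |        18 ]
[  0  -1    -8/3     -10/3  |       -12 ]
[  0   0  -109/3     -62/3  |      -166 ]
[  0   0       0  -583/109  |  -583/109 ]
Back-substitution:
x_4 = (-583/109) / (-583/109) = 1
x_3 = (-166 - (-62/3)*(1)) / (-109/3) = 4
x_2 = (-12 - (-8/3)*(4) - (-10/3)*(1)) / -1 = -2
x_1 = (18 - (-6)*(-2) - (5)*(4) - (-5)*(1)) / -3 = 3

(3, -2, 4, 1)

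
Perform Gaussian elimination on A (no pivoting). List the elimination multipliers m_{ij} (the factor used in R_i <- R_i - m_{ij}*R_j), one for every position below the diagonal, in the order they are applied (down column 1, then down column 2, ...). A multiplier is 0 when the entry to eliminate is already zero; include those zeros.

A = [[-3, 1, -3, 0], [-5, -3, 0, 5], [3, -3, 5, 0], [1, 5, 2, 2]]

Forward elimination:
R2 <- R2 - (5/3)*R1:  [     0  -14/3      5      5 ]
R3 <- R3 - (-1)*R1:  [  0  -2   2   0 ]
R4 <- R4 - (-1/3)*R1:  [    0  16/3     1     2 ]
R3 <- R3 - (3/7)*R2:  [     0      0   -1/7  -15/7 ]
R4 <- R4 - (-8/7)*R2:  [    0     0  47/7  54/7 ]
R4 <- R4 - (-47)*R3:  [   0    0    0  -93 ]
Multipliers (in order of application): m_{21} = 5/3, m_{31} = -1, m_{41} = -1/3, m_{32} = 3/7, m_{42} = -8/7, m_{43} = -47

multipliers: 5/3, -1, -1/3, 3/7, -8/7, -47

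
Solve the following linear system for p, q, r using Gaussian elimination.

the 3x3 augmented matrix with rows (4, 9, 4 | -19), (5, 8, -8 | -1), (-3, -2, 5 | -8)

(3, -3, -1)

Forward elimination on [A|b]:
R2 <- R2 - (5/4)*R1:  [     0  -13/4    -13   91/4 ]
R3 <- R3 - (-3/4)*R1:  [     0   19/4      8  -89/4 ]
R3 <- R3 - (-19/13)*R2:  [   0    0  -11   11 ]
Row echelon form:
[ 4      9    4  |   -19 ]
[ 0  -13/4  -13  |  91/4 ]
[ 0      0  -11  |    11 ]
Back-substitution:
r = (11) / -11 = -1
q = (91/4 - (-13)*(-1)) / (-13/4) = -3
p = (-19 - (9)*(-3) - (4)*(-1)) / 4 = 3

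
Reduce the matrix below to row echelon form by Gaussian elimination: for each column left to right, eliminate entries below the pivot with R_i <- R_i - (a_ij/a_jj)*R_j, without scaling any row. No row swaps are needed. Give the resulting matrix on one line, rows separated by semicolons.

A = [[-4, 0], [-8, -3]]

REF = [-4 0; 0 -3]

Forward elimination:
R2 <- R2 - (2)*R1:  [  0  -3 ]
Row echelon form:
[ -4   0 ]
[  0  -3 ]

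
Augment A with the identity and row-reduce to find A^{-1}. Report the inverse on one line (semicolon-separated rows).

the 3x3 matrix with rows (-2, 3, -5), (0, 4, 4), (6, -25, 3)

inverse = [-7/2 -29/8 -1; -3/4 -3/4 -1/4; 3/4 1 1/4]

Gauss-Jordan on [A | I]:
R1 <- (1/-2)*R1:  [    1  -3/2   5/2  |  -1/2     0     0 ]
R3 <- R3 - (6)*R1:  [   0  -16  -12  |    3    0    1 ]
R2 <- (1/4)*R2:  [   0    1    1  |    0  1/4    0 ]
R1 <- R1 - (-3/2)*R2:  [    1     0     4  |  -1/2   3/8     0 ]
R3 <- R3 - (-16)*R2:  [ 0  0  4  |  3  4  1 ]
R3 <- (1/4)*R3:  [   0    0    1  |  3/4    1  1/4 ]
R1 <- R1 - (4)*R3:  [     1      0      0  |   -7/2  -29/8     -1 ]
R2 <- R2 - (1)*R3:  [    0     1     0  |  -3/4  -3/4  -1/4 ]
Right block of [I | A^{-1}] is the inverse:
[ -7/2  -29/8    -1 ]
[ -3/4   -3/4  -1/4 ]
[  3/4      1   1/4 ]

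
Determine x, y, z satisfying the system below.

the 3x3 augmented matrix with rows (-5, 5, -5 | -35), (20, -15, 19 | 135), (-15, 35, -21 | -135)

Forward elimination on [A|b]:
R2 <- R2 - (-4)*R1:  [  0   5  -1  -5 ]
R3 <- R3 - (3)*R1:  [   0   20   -6  -30 ]
R3 <- R3 - (4)*R2:  [   0    0   -2  -10 ]
Row echelon form:
[ -5  5  -5  |  -35 ]
[  0  5  -1  |   -5 ]
[  0  0  -2  |  -10 ]
Back-substitution:
z = (-10) / -2 = 5
y = (-5 - (-1)*(5)) / 5 = 0
x = (-35 - (5)*(0) - (-5)*(5)) / -5 = 2

(2, 0, 5)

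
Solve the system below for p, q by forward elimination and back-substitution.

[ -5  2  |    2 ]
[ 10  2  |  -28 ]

Forward elimination on [A|b]:
R2 <- R2 - (-2)*R1:  [   0    6  -24 ]
Row echelon form:
[ -5  2  |    2 ]
[  0  6  |  -24 ]
Back-substitution:
q = (-24) / 6 = -4
p = (2 - (2)*(-4)) / -5 = -2

(-2, -4)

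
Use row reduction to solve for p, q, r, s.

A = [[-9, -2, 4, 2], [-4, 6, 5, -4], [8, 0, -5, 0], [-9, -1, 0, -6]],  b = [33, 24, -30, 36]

Forward elimination on [A|b]:
R2 <- R2 - (4/9)*R1:  [     0   62/9   29/9  -44/9   28/3 ]
R3 <- R3 - (-8/9)*R1:  [     0  -16/9  -13/9   16/9   -2/3 ]
R4 <- R4 - (1)*R1:  [  0   1  -4  -8   3 ]
R3 <- R3 - (-8/31)*R2:  [      0       0  -19/31   16/31   54/31 ]
R4 <- R4 - (9/62)*R2:  [       0        0  -277/62  -226/31    51/31 ]
R4 <- R4 - (277/38)*R3:  [       0        0        0  -210/19  -210/19 ]
Row echelon form:
[ -9    -2       4        2  |       33 ]
[  0  62/9    29/9    -44/9  |     28/3 ]
[  0     0  -19/31    16/31  |    54/31 ]
[  0     0       0  -210/19  |  -210/19 ]
Back-substitution:
s = (-210/19) / (-210/19) = 1
r = (54/31 - (16/31)*(1)) / (-19/31) = -2
q = (28/3 - (29/9)*(-2) - (-44/9)*(1)) / (62/9) = 3
p = (33 - (-2)*(3) - (4)*(-2) - (2)*(1)) / -9 = -5

(-5, 3, -2, 1)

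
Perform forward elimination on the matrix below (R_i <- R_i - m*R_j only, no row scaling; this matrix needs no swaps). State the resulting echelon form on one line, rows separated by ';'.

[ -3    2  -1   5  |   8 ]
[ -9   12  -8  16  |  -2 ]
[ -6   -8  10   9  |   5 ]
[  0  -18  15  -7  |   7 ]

Forward elimination:
R2 <- R2 - (3)*R1:  [   0    6   -5    1  -26 ]
R3 <- R3 - (2)*R1:  [   0  -12   12   -1  -11 ]
R3 <- R3 - (-2)*R2:  [   0    0    2    1  -63 ]
R4 <- R4 - (-3)*R2:  [   0    0    0   -4  -71 ]
Row echelon form:
[ -3  2  -1   5  |    8 ]
[  0  6  -5   1  |  -26 ]
[  0  0   2   1  |  -63 ]
[  0  0   0  -4  |  -71 ]

REF = [-3 2 -1 5 8; 0 6 -5 1 -26; 0 0 2 1 -63; 0 0 0 -4 -71]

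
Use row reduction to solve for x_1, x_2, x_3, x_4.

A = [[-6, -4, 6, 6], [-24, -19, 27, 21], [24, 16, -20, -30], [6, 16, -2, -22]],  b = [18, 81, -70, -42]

Forward elimination on [A|b]:
R2 <- R2 - (4)*R1:  [  0  -3   3  -3   9 ]
R3 <- R3 - (-4)*R1:  [  0   0   4  -6   2 ]
R4 <- R4 - (-1)*R1:  [   0   12    4  -16  -24 ]
R4 <- R4 - (-4)*R2:  [   0    0   16  -28   12 ]
R4 <- R4 - (4)*R3:  [  0   0   0  -4   4 ]
Row echelon form:
[ -6  -4  6   6  |  18 ]
[  0  -3  3  -3  |   9 ]
[  0   0  4  -6  |   2 ]
[  0   0  0  -4  |   4 ]
Back-substitution:
x_4 = (4) / -4 = -1
x_3 = (2 - (-6)*(-1)) / 4 = -1
x_2 = (9 - (3)*(-1) - (-3)*(-1)) / -3 = -3
x_1 = (18 - (-4)*(-3) - (6)*(-1) - (6)*(-1)) / -6 = -3

(-3, -3, -1, -1)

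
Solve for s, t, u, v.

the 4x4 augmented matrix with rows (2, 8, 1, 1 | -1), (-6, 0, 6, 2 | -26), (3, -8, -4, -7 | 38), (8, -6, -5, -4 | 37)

Forward elimination on [A|b]:
R2 <- R2 - (-3)*R1:  [   0   24    9    5  -29 ]
R3 <- R3 - (3/2)*R1:  [     0    -20  -11/2  -17/2   79/2 ]
R4 <- R4 - (4)*R1:  [   0  -38   -9   -8   41 ]
R3 <- R3 - (-5/6)*R2:  [     0      0      2  -13/3   46/3 ]
R4 <- R4 - (-19/12)*R2:  [      0       0    21/4   -1/12  -59/12 ]
R4 <- R4 - (21/8)*R3:  [      0       0       0  271/24  -271/6 ]
Row echelon form:
[ 2   8  1       1  |      -1 ]
[ 0  24  9       5  |     -29 ]
[ 0   0  2   -13/3  |    46/3 ]
[ 0   0  0  271/24  |  -271/6 ]
Back-substitution:
v = (-271/6) / (271/24) = -4
u = (46/3 - (-13/3)*(-4)) / 2 = -1
t = (-29 - (9)*(-1) - (5)*(-4)) / 24 = 0
s = (-1 - (8)*(0) - (1)*(-1) - (1)*(-4)) / 2 = 2

(2, 0, -1, -4)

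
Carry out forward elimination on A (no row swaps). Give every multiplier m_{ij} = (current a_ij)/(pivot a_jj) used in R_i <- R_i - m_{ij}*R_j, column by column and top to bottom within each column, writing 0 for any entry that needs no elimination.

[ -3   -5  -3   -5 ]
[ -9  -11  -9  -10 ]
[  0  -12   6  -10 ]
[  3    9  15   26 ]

multipliers: 3, 0, -1, -3, 1, 2

Forward elimination:
R2 <- R2 - (3)*R1:  [ 0  4  0  5 ]
R3: entry in column 1 is already 0 -> m_{31} = 0 (no row operation needed)
R4 <- R4 - (-1)*R1:  [  0   4  12  21 ]
R3 <- R3 - (-3)*R2:  [ 0  0  6  5 ]
R4 <- R4 - (1)*R2:  [  0   0  12  16 ]
R4 <- R4 - (2)*R3:  [ 0  0  0  6 ]
Multipliers (in order of application): m_{21} = 3, m_{31} = 0, m_{41} = -1, m_{32} = -3, m_{42} = 1, m_{43} = 2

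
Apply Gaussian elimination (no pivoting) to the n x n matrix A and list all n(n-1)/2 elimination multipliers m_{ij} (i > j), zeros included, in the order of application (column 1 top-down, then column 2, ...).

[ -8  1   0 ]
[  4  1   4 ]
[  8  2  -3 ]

Forward elimination:
R2 <- R2 - (-1/2)*R1:  [   0  3/2    4 ]
R3 <- R3 - (-1)*R1:  [  0   3  -3 ]
R3 <- R3 - (2)*R2:  [   0    0  -11 ]
Multipliers (in order of application): m_{21} = -1/2, m_{31} = -1, m_{32} = 2

multipliers: -1/2, -1, 2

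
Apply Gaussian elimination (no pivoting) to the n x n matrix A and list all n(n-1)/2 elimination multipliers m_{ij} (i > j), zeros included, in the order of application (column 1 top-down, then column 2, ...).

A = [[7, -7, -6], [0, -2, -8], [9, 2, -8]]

multipliers: 0, 9/7, -11/2

Forward elimination:
R2: entry in column 1 is already 0 -> m_{21} = 0 (no row operation needed)
R3 <- R3 - (9/7)*R1:  [    0    11  -2/7 ]
R3 <- R3 - (-11/2)*R2:  [      0       0  -310/7 ]
Multipliers (in order of application): m_{21} = 0, m_{31} = 9/7, m_{32} = -11/2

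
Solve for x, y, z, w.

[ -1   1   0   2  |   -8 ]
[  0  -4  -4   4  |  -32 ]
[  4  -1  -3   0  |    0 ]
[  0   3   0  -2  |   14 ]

Forward elimination on [A|b]:
R3 <- R3 - (-4)*R1:  [   0    3   -3    8  -32 ]
R3 <- R3 - (-3/4)*R2:  [   0    0   -6   11  -56 ]
R4 <- R4 - (-3/4)*R2:  [   0    0   -3    1  -10 ]
R4 <- R4 - (1/2)*R3:  [    0     0     0  -9/2    18 ]
Row echelon form:
[ -1   1   0     2  |   -8 ]
[  0  -4  -4     4  |  -32 ]
[  0   0  -6    11  |  -56 ]
[  0   0   0  -9/2  |   18 ]
Back-substitution:
w = (18) / (-9/2) = -4
z = (-56 - (11)*(-4)) / -6 = 2
y = (-32 - (-4)*(2) - (4)*(-4)) / -4 = 2
x = (-8 - (1)*(2) - (2)*(-4)) / -1 = 2

(2, 2, 2, -4)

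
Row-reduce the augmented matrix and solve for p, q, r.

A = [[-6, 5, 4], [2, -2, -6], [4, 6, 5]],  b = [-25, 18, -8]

Forward elimination on [A|b]:
R2 <- R2 - (-1/3)*R1:  [     0   -1/3  -14/3   29/3 ]
R3 <- R3 - (-2/3)*R1:  [     0   28/3   23/3  -74/3 ]
R3 <- R3 - (-28)*R2:  [    0     0  -123   246 ]
Row echelon form:
[ -6     5      4  |   -25 ]
[  0  -1/3  -14/3  |  29/3 ]
[  0     0   -123  |   246 ]
Back-substitution:
r = (246) / -123 = -2
q = (29/3 - (-14/3)*(-2)) / (-1/3) = -1
p = (-25 - (5)*(-1) - (4)*(-2)) / -6 = 2

(2, -1, -2)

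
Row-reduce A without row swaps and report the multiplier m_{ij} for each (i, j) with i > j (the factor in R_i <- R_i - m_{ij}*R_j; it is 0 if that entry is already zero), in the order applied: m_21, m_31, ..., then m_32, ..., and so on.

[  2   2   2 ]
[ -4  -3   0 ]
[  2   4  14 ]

multipliers: -2, 1, 2

Forward elimination:
R2 <- R2 - (-2)*R1:  [ 0  1  4 ]
R3 <- R3 - (1)*R1:  [  0   2  12 ]
R3 <- R3 - (2)*R2:  [ 0  0  4 ]
Multipliers (in order of application): m_{21} = -2, m_{31} = 1, m_{32} = 2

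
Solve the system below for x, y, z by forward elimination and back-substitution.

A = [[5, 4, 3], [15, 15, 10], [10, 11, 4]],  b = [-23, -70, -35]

Forward elimination on [A|b]:
R2 <- R2 - (3)*R1:  [  0   3   1  -1 ]
R3 <- R3 - (2)*R1:  [  0   3  -2  11 ]
R3 <- R3 - (1)*R2:  [  0   0  -3  12 ]
Row echelon form:
[ 5  4   3  |  -23 ]
[ 0  3   1  |   -1 ]
[ 0  0  -3  |   12 ]
Back-substitution:
z = (12) / -3 = -4
y = (-1 - (1)*(-4)) / 3 = 1
x = (-23 - (4)*(1) - (3)*(-4)) / 5 = -3

(-3, 1, -4)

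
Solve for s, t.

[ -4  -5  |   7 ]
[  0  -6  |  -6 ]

Forward elimination on [A|b]:
Row echelon form:
[ -4  -5  |   7 ]
[  0  -6  |  -6 ]
Back-substitution:
t = (-6) / -6 = 1
s = (7 - (-5)*(1)) / -4 = -3

(-3, 1)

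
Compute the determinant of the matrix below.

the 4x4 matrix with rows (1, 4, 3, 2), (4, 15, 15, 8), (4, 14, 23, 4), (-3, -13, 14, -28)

det(A) = 30

Forward elimination:
R2 <- R2 - (4)*R1:  [  0  -1   3   0 ]
R3 <- R3 - (4)*R1:  [  0  -2  11  -4 ]
R4 <- R4 - (-3)*R1:  [   0   -1   23  -22 ]
R3 <- R3 - (2)*R2:  [  0   0   5  -4 ]
R4 <- R4 - (1)*R2:  [   0    0   20  -22 ]
R4 <- R4 - (4)*R3:  [  0   0   0  -6 ]
Upper-triangular form:
[ 1   4  3   2 ]
[ 0  -1  3   0 ]
[ 0   0  5  -4 ]
[ 0   0  0  -6 ]
det(A) = (-1)^0 * (1) * (-1) * (5) * (-6) = 30  (0 row swaps -> sign +1)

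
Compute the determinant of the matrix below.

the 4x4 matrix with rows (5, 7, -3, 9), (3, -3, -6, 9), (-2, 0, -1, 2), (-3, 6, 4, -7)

det(A) = -462

Forward elimination:
R2 <- R2 - (3/5)*R1:  [     0  -36/5  -21/5   18/5 ]
R3 <- R3 - (-2/5)*R1:  [     0   14/5  -11/5   28/5 ]
R4 <- R4 - (-3/5)*R1:  [    0  51/5  11/5  -8/5 ]
R3 <- R3 - (-7/18)*R2:  [     0      0  -23/6      7 ]
R4 <- R4 - (-17/12)*R2:  [     0      0  -15/4    7/2 ]
R4 <- R4 - (45/46)*R3:  [      0       0       0  -77/23 ]
Upper-triangular form:
[ 5      7     -3       9 ]
[ 0  -36/5  -21/5    18/5 ]
[ 0      0  -23/6       7 ]
[ 0      0      0  -77/23 ]
det(A) = (-1)^0 * (5) * (-36/5) * (-23/6) * (-77/23) = -462  (0 row swaps -> sign +1)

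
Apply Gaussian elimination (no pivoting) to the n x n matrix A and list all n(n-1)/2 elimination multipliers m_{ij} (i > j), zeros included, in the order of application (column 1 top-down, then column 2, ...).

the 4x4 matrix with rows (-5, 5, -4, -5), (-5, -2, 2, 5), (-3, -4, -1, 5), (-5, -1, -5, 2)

Forward elimination:
R2 <- R2 - (1)*R1:  [  0  -7   6  10 ]
R3 <- R3 - (3/5)*R1:  [   0   -7  7/5    8 ]
R4 <- R4 - (1)*R1:  [  0  -6  -1   7 ]
R3 <- R3 - (1)*R2:  [     0      0  -23/5     -2 ]
R4 <- R4 - (6/7)*R2:  [     0      0  -43/7  -11/7 ]
R4 <- R4 - (215/161)*R3:  [       0        0        0  177/161 ]
Multipliers (in order of application): m_{21} = 1, m_{31} = 3/5, m_{41} = 1, m_{32} = 1, m_{42} = 6/7, m_{43} = 215/161

multipliers: 1, 3/5, 1, 1, 6/7, 215/161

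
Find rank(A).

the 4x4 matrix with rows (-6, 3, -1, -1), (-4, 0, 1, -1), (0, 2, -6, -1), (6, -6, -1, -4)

Row reduction:
R2 <- R2 - (2/3)*R1:  [    0    -2   5/3  -1/3 ]
R4 <- R4 - (-1)*R1:  [  0  -3  -2  -5 ]
R3 <- R3 - (-1)*R2:  [     0      0  -13/3   -4/3 ]
R4 <- R4 - (3/2)*R2:  [    0     0  -9/2  -9/2 ]
R4 <- R4 - (27/26)*R3:  [      0       0       0  -81/26 ]
Row echelon form:
[ -6   3     -1      -1 ]
[  0  -2    5/3    -1/3 ]
[  0   0  -13/3    -4/3 ]
[  0   0      0  -81/26 ]
Nonzero rows / pivot columns: 4

rank(A) = 4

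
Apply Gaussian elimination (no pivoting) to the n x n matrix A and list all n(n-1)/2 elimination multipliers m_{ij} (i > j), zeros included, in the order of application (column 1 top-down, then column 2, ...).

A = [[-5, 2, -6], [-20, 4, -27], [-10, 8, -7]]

Forward elimination:
R2 <- R2 - (4)*R1:  [  0  -4  -3 ]
R3 <- R3 - (2)*R1:  [ 0  4  5 ]
R3 <- R3 - (-1)*R2:  [ 0  0  2 ]
Multipliers (in order of application): m_{21} = 4, m_{31} = 2, m_{32} = -1

multipliers: 4, 2, -1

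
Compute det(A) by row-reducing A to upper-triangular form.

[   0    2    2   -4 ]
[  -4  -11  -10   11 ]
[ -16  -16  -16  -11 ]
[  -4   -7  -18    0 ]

det(A) = 192

Forward elimination:
R1 <-> R2   (pivot in column 1 was zero)
[  -4  -11  -10   11 ]
[   0    2    2   -4 ]
[ -16  -16  -16  -11 ]
[  -4   -7  -18    0 ]
R3 <- R3 - (4)*R1:  [   0   28   24  -55 ]
R4 <- R4 - (1)*R1:  [   0    4   -8  -11 ]
R3 <- R3 - (14)*R2:  [  0   0  -4   1 ]
R4 <- R4 - (2)*R2:  [   0    0  -12   -3 ]
R4 <- R4 - (3)*R3:  [  0   0   0  -6 ]
Upper-triangular form:
[ -4  -11  -10  11 ]
[  0    2    2  -4 ]
[  0    0   -4   1 ]
[  0    0    0  -6 ]
det(A) = (-1)^1 * (-4) * (2) * (-4) * (-6) = 192  (1 row swap -> sign -1)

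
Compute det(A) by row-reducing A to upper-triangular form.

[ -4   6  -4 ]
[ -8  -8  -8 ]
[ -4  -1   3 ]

det(A) = 560

Forward elimination:
R2 <- R2 - (2)*R1:  [   0  -20    0 ]
R3 <- R3 - (1)*R1:  [  0  -7   7 ]
R3 <- R3 - (7/20)*R2:  [ 0  0  7 ]
Upper-triangular form:
[ -4    6  -4 ]
[  0  -20   0 ]
[  0    0   7 ]
det(A) = (-1)^0 * (-4) * (-20) * (7) = 560  (0 row swaps -> sign +1)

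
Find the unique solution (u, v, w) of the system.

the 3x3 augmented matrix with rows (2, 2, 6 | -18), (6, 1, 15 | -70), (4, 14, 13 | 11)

Forward elimination on [A|b]:
R2 <- R2 - (3)*R1:  [   0   -5   -3  -16 ]
R3 <- R3 - (2)*R1:  [  0  10   1  47 ]
R3 <- R3 - (-2)*R2:  [  0   0  -5  15 ]
Row echelon form:
[ 2   2   6  |  -18 ]
[ 0  -5  -3  |  -16 ]
[ 0   0  -5  |   15 ]
Back-substitution:
w = (15) / -5 = -3
v = (-16 - (-3)*(-3)) / -5 = 5
u = (-18 - (2)*(5) - (6)*(-3)) / 2 = -5

(-5, 5, -3)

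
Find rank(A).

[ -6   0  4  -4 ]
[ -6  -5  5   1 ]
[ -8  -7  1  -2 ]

Row reduction:
R2 <- R2 - (1)*R1:  [  0  -5   1   5 ]
R3 <- R3 - (4/3)*R1:  [     0     -7  -13/3   10/3 ]
R3 <- R3 - (7/5)*R2:  [      0       0  -86/15   -11/3 ]
Row echelon form:
[ -6   0       4     -4 ]
[  0  -5       1      5 ]
[  0   0  -86/15  -11/3 ]
Nonzero rows / pivot columns: 3

rank(A) = 3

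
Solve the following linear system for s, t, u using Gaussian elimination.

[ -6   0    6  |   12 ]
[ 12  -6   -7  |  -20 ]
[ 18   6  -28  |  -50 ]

Forward elimination on [A|b]:
R2 <- R2 - (-2)*R1:  [  0  -6   5   4 ]
R3 <- R3 - (-3)*R1:  [   0    6  -10  -14 ]
R3 <- R3 - (-1)*R2:  [   0    0   -5  -10 ]
Row echelon form:
[ -6   0   6  |   12 ]
[  0  -6   5  |    4 ]
[  0   0  -5  |  -10 ]
Back-substitution:
u = (-10) / -5 = 2
t = (4 - (5)*(2)) / -6 = 1
s = (12 - (6)*(2)) / -6 = 0

(0, 1, 2)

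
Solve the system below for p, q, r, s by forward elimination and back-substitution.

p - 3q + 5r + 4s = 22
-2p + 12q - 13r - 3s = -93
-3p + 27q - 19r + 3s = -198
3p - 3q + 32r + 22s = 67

Forward elimination on [A|b]:
R2 <- R2 - (-2)*R1:  [   0    6   -3    5  -49 ]
R3 <- R3 - (-3)*R1:  [    0    18    -4    15  -132 ]
R4 <- R4 - (3)*R1:  [  0   6  17  10   1 ]
R3 <- R3 - (3)*R2:  [  0   0   5   0  15 ]
R4 <- R4 - (1)*R2:  [  0   0  20   5  50 ]
R4 <- R4 - (4)*R3:  [   0    0    0    5  -10 ]
Row echelon form:
[ 1  -3   5  4  |   22 ]
[ 0   6  -3  5  |  -49 ]
[ 0   0   5  0  |   15 ]
[ 0   0   0  5  |  -10 ]
Back-substitution:
s = (-10) / 5 = -2
r = (15) / 5 = 3
q = (-49 - (-3)*(3) - (5)*(-2)) / 6 = -5
p = (22 - (-3)*(-5) - (5)*(3) - (4)*(-2)) / 1 = 0

(0, -5, 3, -2)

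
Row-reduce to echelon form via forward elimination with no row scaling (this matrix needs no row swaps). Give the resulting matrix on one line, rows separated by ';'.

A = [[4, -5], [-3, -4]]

REF = [4 -5; 0 -31/4]

Forward elimination:
R2 <- R2 - (-3/4)*R1:  [     0  -31/4 ]
Row echelon form:
[ 4     -5 ]
[ 0  -31/4 ]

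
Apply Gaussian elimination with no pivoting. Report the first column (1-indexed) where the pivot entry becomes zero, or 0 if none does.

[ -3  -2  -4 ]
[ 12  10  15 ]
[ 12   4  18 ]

Naive forward elimination:
R2 <- R2 - (-4)*R1:  [  0   2  -1 ]
R3 <- R3 - (-4)*R1:  [  0  -4   2 ]
R3 <- R3 - (-2)*R2:  [ 0  0  0 ]
Matrix at this point:
[ -3  -2  -4 ]
[  0   2  -1 ]
[  0   0   0 ]
Pivot entry (3,3) in the last row is zero and there are no rows below to swap with -> zero pivot in column 3 (A is singular).

first zero-pivot column = 3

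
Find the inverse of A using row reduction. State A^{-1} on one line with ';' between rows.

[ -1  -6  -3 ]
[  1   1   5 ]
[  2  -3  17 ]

Gauss-Jordan on [A | I]:
R1 <- (1/-1)*R1:  [  1   6   3  |  -1   0   0 ]
R2 <- R2 - (1)*R1:  [  0  -5   2  |   1   1   0 ]
R3 <- R3 - (2)*R1:  [   0  -15   11  |    2    0    1 ]
R2 <- (1/-5)*R2:  [    0     1  -2/5  |  -1/5  -1/5     0 ]
R1 <- R1 - (6)*R2:  [    1     0  27/5  |   1/5   6/5     0 ]
R3 <- R3 - (-15)*R2:  [  0   0   5  |  -1  -3   1 ]
R3 <- (1/5)*R3:  [    0     0     1  |  -1/5  -3/5   1/5 ]
R1 <- R1 - (27/5)*R3:  [      1       0       0  |   32/25  111/25  -27/25 ]
R2 <- R2 - (-2/5)*R3:  [      0       1       0  |   -7/25  -11/25    2/25 ]
Right block of [I | A^{-1}] is the inverse:
[ 32/25  111/25  -27/25 ]
[ -7/25  -11/25    2/25 ]
[  -1/5    -3/5     1/5 ]

inverse = [32/25 111/25 -27/25; -7/25 -11/25 2/25; -1/5 -3/5 1/5]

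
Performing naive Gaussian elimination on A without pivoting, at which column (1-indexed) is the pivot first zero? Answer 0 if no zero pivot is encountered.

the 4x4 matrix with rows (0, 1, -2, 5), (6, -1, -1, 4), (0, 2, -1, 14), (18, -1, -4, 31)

Naive forward elimination:
Pivot entry (1,1) is zero but row 2 has 6 in column 1 -> naive elimination stops; a row interchange (e.g. R1 <-> R2) would be required here.

first zero-pivot column = 1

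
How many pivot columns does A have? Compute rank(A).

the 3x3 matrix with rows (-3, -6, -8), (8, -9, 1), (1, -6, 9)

rank(A) = 3

Row reduction:
R2 <- R2 - (-8/3)*R1:  [     0    -25  -61/3 ]
R3 <- R3 - (-1/3)*R1:  [    0    -8  19/3 ]
R3 <- R3 - (8/25)*R2:  [      0       0  321/25 ]
Row echelon form:
[ -3   -6      -8 ]
[  0  -25   -61/3 ]
[  0    0  321/25 ]
Nonzero rows / pivot columns: 3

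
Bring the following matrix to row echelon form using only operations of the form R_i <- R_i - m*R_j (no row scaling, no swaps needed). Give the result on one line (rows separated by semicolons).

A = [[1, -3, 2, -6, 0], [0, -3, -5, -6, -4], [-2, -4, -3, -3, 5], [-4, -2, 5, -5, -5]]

Forward elimination:
R3 <- R3 - (-2)*R1:  [   0  -10    1  -15    5 ]
R4 <- R4 - (-4)*R1:  [   0  -14   13  -29   -5 ]
R3 <- R3 - (10/3)*R2:  [    0     0  53/3     5  55/3 ]
R4 <- R4 - (14/3)*R2:  [     0      0  109/3     -1   41/3 ]
R4 <- R4 - (109/53)*R3:  [        0         0         0   -598/53  -1274/53 ]
Row echelon form:
[ 1  -3     2       -6         0 ]
[ 0  -3    -5       -6        -4 ]
[ 0   0  53/3        5      55/3 ]
[ 0   0     0  -598/53  -1274/53 ]

REF = [1 -3 2 -6 0; 0 -3 -5 -6 -4; 0 0 53/3 5 55/3; 0 0 0 -598/53 -1274/53]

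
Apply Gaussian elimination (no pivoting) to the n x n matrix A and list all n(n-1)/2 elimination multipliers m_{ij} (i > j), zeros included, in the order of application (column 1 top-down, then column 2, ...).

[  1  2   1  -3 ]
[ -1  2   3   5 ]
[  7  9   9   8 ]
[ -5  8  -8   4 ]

multipliers: -1, 7, -5, -5/4, 9/2, -3

Forward elimination:
R2 <- R2 - (-1)*R1:  [ 0  4  4  2 ]
R3 <- R3 - (7)*R1:  [  0  -5   2  29 ]
R4 <- R4 - (-5)*R1:  [   0   18   -3  -11 ]
R3 <- R3 - (-5/4)*R2:  [    0     0     7  63/2 ]
R4 <- R4 - (9/2)*R2:  [   0    0  -21  -20 ]
R4 <- R4 - (-3)*R3:  [     0      0      0  149/2 ]
Multipliers (in order of application): m_{21} = -1, m_{31} = 7, m_{41} = -5, m_{32} = -5/4, m_{42} = 9/2, m_{43} = -3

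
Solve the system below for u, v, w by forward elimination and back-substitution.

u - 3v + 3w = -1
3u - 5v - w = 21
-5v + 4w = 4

(-1, -4, -4)

Forward elimination on [A|b]:
R2 <- R2 - (3)*R1:  [   0    4  -10   24 ]
R3 <- R3 - (-5/4)*R2:  [     0      0  -17/2     34 ]
Row echelon form:
[ 1  -3      3  |  -1 ]
[ 0   4    -10  |  24 ]
[ 0   0  -17/2  |  34 ]
Back-substitution:
w = (34) / (-17/2) = -4
v = (24 - (-10)*(-4)) / 4 = -4
u = (-1 - (-3)*(-4) - (3)*(-4)) / 1 = -1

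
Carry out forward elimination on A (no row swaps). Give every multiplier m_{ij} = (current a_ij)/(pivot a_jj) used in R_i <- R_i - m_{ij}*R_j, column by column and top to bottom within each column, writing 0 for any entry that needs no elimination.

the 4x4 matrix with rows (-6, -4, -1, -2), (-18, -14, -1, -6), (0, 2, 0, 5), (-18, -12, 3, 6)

multipliers: 3, 0, 3, -1, 0, 3

Forward elimination:
R2 <- R2 - (3)*R1:  [  0  -2   2   0 ]
R3: entry in column 1 is already 0 -> m_{31} = 0 (no row operation needed)
R4 <- R4 - (3)*R1:  [  0   0   6  12 ]
R3 <- R3 - (-1)*R2:  [ 0  0  2  5 ]
R4: entry in column 2 is already 0 -> m_{42} = 0 (no row operation needed)
R4 <- R4 - (3)*R3:  [  0   0   0  -3 ]
Multipliers (in order of application): m_{21} = 3, m_{31} = 0, m_{41} = 3, m_{32} = -1, m_{42} = 0, m_{43} = 3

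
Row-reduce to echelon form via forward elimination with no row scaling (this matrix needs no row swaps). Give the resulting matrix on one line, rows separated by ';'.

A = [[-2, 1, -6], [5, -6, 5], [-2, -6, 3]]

Forward elimination:
R2 <- R2 - (-5/2)*R1:  [    0  -7/2   -10 ]
R3 <- R3 - (1)*R1:  [  0  -7   9 ]
R3 <- R3 - (2)*R2:  [  0   0  29 ]
Row echelon form:
[ -2     1   -6 ]
[  0  -7/2  -10 ]
[  0     0   29 ]

REF = [-2 1 -6; 0 -7/2 -10; 0 0 29]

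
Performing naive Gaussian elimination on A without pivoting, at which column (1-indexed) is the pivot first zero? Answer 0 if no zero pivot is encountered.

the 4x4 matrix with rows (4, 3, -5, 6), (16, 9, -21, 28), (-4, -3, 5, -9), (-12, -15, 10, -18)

first zero-pivot column = 3

Naive forward elimination:
R2 <- R2 - (4)*R1:  [  0  -3  -1   4 ]
R3 <- R3 - (-1)*R1:  [  0   0   0  -3 ]
R4 <- R4 - (-3)*R1:  [  0  -6  -5   0 ]
R4 <- R4 - (2)*R2:  [  0   0  -3  -8 ]
Matrix at this point:
[ 4   3  -5   6 ]
[ 0  -3  -1   4 ]
[ 0   0   0  -3 ]
[ 0   0  -3  -8 ]
Pivot entry (3,3) is zero but row 4 has -3 in column 3 -> naive elimination stops; a row interchange (e.g. R3 <-> R4) would be required here.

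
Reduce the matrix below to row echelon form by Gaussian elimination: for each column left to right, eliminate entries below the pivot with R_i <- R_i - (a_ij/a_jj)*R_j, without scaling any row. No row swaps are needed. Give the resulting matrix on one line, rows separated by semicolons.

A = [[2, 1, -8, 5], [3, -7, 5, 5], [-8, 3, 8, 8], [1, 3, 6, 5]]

REF = [2 1 -8 5; 0 -17/2 17 -5/2; 0 0 -10 441/17; 0 0 0 1383/34]

Forward elimination:
R2 <- R2 - (3/2)*R1:  [     0  -17/2     17   -5/2 ]
R3 <- R3 - (-4)*R1:  [   0    7  -24   28 ]
R4 <- R4 - (1/2)*R1:  [   0  5/2   10  5/2 ]
R3 <- R3 - (-14/17)*R2:  [      0       0     -10  441/17 ]
R4 <- R4 - (-5/17)*R2:  [     0      0     15  30/17 ]
R4 <- R4 - (-3/2)*R3:  [       0        0        0  1383/34 ]
Row echelon form:
[ 2      1   -8        5 ]
[ 0  -17/2   17     -5/2 ]
[ 0      0  -10   441/17 ]
[ 0      0    0  1383/34 ]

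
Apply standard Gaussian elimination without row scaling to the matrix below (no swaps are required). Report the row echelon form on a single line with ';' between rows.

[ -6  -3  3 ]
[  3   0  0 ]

REF = [-6 -3 3; 0 -3/2 3/2]

Forward elimination:
R2 <- R2 - (-1/2)*R1:  [    0  -3/2   3/2 ]
Row echelon form:
[ -6    -3    3 ]
[  0  -3/2  3/2 ]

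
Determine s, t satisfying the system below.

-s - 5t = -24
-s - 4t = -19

(-1, 5)

Forward elimination on [A|b]:
R2 <- R2 - (1)*R1:  [ 0  1  5 ]
Row echelon form:
[ -1  -5  |  -24 ]
[  0   1  |    5 ]
Back-substitution:
t = (5) / 1 = 5
s = (-24 - (-5)*(5)) / -1 = -1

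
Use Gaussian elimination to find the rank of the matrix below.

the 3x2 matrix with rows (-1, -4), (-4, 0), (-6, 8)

Row reduction:
R2 <- R2 - (4)*R1:  [  0  16 ]
R3 <- R3 - (6)*R1:  [  0  32 ]
R3 <- R3 - (2)*R2:  [ 0  0 ]
Row echelon form:
[ -1  -4 ]
[  0  16 ]
[  0   0 ]
Nonzero rows / pivot columns: 2

rank(A) = 2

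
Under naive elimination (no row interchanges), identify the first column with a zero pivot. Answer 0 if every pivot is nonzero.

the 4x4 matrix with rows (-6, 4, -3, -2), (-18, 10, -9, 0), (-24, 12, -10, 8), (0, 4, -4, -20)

Naive forward elimination:
R2 <- R2 - (3)*R1:  [  0  -2   0   6 ]
R3 <- R3 - (4)*R1:  [  0  -4   2  16 ]
R3 <- R3 - (2)*R2:  [ 0  0  2  4 ]
R4 <- R4 - (-2)*R2:  [  0   0  -4  -8 ]
R4 <- R4 - (-2)*R3:  [ 0  0  0  0 ]
Matrix at this point:
[ -6   4  -3  -2 ]
[  0  -2   0   6 ]
[  0   0   2   4 ]
[  0   0   0   0 ]
Pivot entry (4,4) in the last row is zero and there are no rows below to swap with -> zero pivot in column 4 (A is singular).

first zero-pivot column = 4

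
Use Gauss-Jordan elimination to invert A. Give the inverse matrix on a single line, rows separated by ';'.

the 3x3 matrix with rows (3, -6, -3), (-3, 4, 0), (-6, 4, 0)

Gauss-Jordan on [A | I]:
R1 <- (1/3)*R1:  [   1   -2   -1  |  1/3    0    0 ]
R2 <- R2 - (-3)*R1:  [  0  -2  -3  |   1   1   0 ]
R3 <- R3 - (-6)*R1:  [  0  -8  -6  |   2   0   1 ]
R2 <- (1/-2)*R2:  [    0     1   3/2  |  -1/2  -1/2     0 ]
R1 <- R1 - (-2)*R2:  [    1     0     2  |  -2/3    -1     0 ]
R3 <- R3 - (-8)*R2:  [  0   0   6  |  -2  -4   1 ]
R3 <- (1/6)*R3:  [    0     0     1  |  -1/3  -2/3   1/6 ]
R1 <- R1 - (2)*R3:  [    1     0     0  |     0   1/3  -1/3 ]
R2 <- R2 - (3/2)*R3:  [    0     1     0  |     0   1/2  -1/4 ]
Right block of [I | A^{-1}] is the inverse:
[    0   1/3  -1/3 ]
[    0   1/2  -1/4 ]
[ -1/3  -2/3   1/6 ]

inverse = [0 1/3 -1/3; 0 1/2 -1/4; -1/3 -2/3 1/6]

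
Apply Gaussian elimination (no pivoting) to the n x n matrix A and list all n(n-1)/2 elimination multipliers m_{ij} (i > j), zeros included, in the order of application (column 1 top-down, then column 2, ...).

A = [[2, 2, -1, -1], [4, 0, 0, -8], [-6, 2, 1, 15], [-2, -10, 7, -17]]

multipliers: 2, -3, -1, -2, 2, 1

Forward elimination:
R2 <- R2 - (2)*R1:  [  0  -4   2  -6 ]
R3 <- R3 - (-3)*R1:  [  0   8  -2  12 ]
R4 <- R4 - (-1)*R1:  [   0   -8    6  -18 ]
R3 <- R3 - (-2)*R2:  [ 0  0  2  0 ]
R4 <- R4 - (2)*R2:  [  0   0   2  -6 ]
R4 <- R4 - (1)*R3:  [  0   0   0  -6 ]
Multipliers (in order of application): m_{21} = 2, m_{31} = -3, m_{41} = -1, m_{32} = -2, m_{42} = 2, m_{43} = 1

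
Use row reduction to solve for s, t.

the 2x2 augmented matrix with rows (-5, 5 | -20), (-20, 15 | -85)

(5, 1)

Forward elimination on [A|b]:
R2 <- R2 - (4)*R1:  [  0  -5  -5 ]
Row echelon form:
[ -5   5  |  -20 ]
[  0  -5  |   -5 ]
Back-substitution:
t = (-5) / -5 = 1
s = (-20 - (5)*(1)) / -5 = 5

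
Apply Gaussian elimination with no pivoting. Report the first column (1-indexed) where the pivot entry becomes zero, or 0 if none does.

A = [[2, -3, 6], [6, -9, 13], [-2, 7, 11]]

Naive forward elimination:
R2 <- R2 - (3)*R1:  [  0   0  -5 ]
R3 <- R3 - (-1)*R1:  [  0   4  17 ]
Matrix at this point:
[ 2  -3   6 ]
[ 0   0  -5 ]
[ 0   4  17 ]
Pivot entry (2,2) is zero but row 3 has 4 in column 2 -> naive elimination stops; a row interchange (e.g. R2 <-> R3) would be required here.

first zero-pivot column = 2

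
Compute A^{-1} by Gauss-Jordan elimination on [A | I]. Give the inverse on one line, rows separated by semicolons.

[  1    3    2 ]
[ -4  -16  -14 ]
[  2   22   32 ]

Gauss-Jordan on [A | I]:
R2 <- R2 - (-4)*R1:  [  0  -4  -6  |   4   1   0 ]
R3 <- R3 - (2)*R1:  [  0  16  28  |  -2   0   1 ]
R2 <- (1/-4)*R2:  [    0     1   3/2  |    -1  -1/4     0 ]
R1 <- R1 - (3)*R2:  [    1     0  -5/2  |     4   3/4     0 ]
R3 <- R3 - (16)*R2:  [  0   0   4  |  14   4   1 ]
R3 <- (1/4)*R3:  [   0    0    1  |  7/2    1  1/4 ]
R1 <- R1 - (-5/2)*R3:  [    1     0     0  |  51/4  13/4   5/8 ]
R2 <- R2 - (3/2)*R3:  [     0      1      0  |  -25/4   -7/4   -3/8 ]
Right block of [I | A^{-1}] is the inverse:
[  51/4  13/4   5/8 ]
[ -25/4  -7/4  -3/8 ]
[   7/2     1   1/4 ]

inverse = [51/4 13/4 5/8; -25/4 -7/4 -3/8; 7/2 1 1/4]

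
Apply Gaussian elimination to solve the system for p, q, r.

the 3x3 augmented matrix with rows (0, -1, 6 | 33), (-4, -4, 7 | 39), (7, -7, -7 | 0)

(2, -3, 5)

Forward elimination on [A|b]:
R1 <-> R2   (pivot in column 1 was zero)
[ -4  -4   7  39 ]
[  0  -1   6  33 ]
[  7  -7  -7   0 ]
R3 <- R3 - (-7/4)*R1:  [     0    -14   21/4  273/4 ]
R3 <- R3 - (14)*R2:  [       0        0   -315/4  -1575/4 ]
Row echelon form:
[ -4  -4       7  |       39 ]
[  0  -1       6  |       33 ]
[  0   0  -315/4  |  -1575/4 ]
Back-substitution:
r = (-1575/4) / (-315/4) = 5
q = (33 - (6)*(5)) / -1 = -3
p = (39 - (-4)*(-3) - (7)*(5)) / -4 = 2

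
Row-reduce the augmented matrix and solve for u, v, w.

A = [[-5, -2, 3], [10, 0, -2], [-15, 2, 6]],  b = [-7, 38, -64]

(4, -5, 1)

Forward elimination on [A|b]:
R2 <- R2 - (-2)*R1:  [  0  -4   4  24 ]
R3 <- R3 - (3)*R1:  [   0    8   -3  -43 ]
R3 <- R3 - (-2)*R2:  [ 0  0  5  5 ]
Row echelon form:
[ -5  -2  3  |  -7 ]
[  0  -4  4  |  24 ]
[  0   0  5  |   5 ]
Back-substitution:
w = (5) / 5 = 1
v = (24 - (4)*(1)) / -4 = -5
u = (-7 - (-2)*(-5) - (3)*(1)) / -5 = 4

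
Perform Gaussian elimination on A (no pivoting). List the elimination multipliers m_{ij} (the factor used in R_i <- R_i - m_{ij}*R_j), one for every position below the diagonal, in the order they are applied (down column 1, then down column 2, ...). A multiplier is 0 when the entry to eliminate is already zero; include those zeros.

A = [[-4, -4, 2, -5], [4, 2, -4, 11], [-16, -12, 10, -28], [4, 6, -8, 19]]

multipliers: -1, 4, -1, -2, -1, 4

Forward elimination:
R2 <- R2 - (-1)*R1:  [  0  -2  -2   6 ]
R3 <- R3 - (4)*R1:  [  0   4   2  -8 ]
R4 <- R4 - (-1)*R1:  [  0   2  -6  14 ]
R3 <- R3 - (-2)*R2:  [  0   0  -2   4 ]
R4 <- R4 - (-1)*R2:  [  0   0  -8  20 ]
R4 <- R4 - (4)*R3:  [ 0  0  0  4 ]
Multipliers (in order of application): m_{21} = -1, m_{31} = 4, m_{41} = -1, m_{32} = -2, m_{42} = -1, m_{43} = 4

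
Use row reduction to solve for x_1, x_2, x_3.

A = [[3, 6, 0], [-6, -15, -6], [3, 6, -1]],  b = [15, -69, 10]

Forward elimination on [A|b]:
R2 <- R2 - (-2)*R1:  [   0   -3   -6  -39 ]
R3 <- R3 - (1)*R1:  [  0   0  -1  -5 ]
Row echelon form:
[ 3   6   0  |   15 ]
[ 0  -3  -6  |  -39 ]
[ 0   0  -1  |   -5 ]
Back-substitution:
x_3 = (-5) / -1 = 5
x_2 = (-39 - (-6)*(5)) / -3 = 3
x_1 = (15 - (6)*(3)) / 3 = -1

(-1, 3, 5)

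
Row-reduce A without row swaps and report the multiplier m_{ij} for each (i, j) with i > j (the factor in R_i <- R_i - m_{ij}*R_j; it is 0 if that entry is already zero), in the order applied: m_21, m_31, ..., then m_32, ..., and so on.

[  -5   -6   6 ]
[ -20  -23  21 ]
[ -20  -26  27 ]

Forward elimination:
R2 <- R2 - (4)*R1:  [  0   1  -3 ]
R3 <- R3 - (4)*R1:  [  0  -2   3 ]
R3 <- R3 - (-2)*R2:  [  0   0  -3 ]
Multipliers (in order of application): m_{21} = 4, m_{31} = 4, m_{32} = -2

multipliers: 4, 4, -2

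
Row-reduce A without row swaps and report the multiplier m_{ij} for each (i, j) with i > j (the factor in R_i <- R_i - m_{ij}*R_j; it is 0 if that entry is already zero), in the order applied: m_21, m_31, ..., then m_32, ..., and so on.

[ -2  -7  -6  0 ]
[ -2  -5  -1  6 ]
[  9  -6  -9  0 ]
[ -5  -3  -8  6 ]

Forward elimination:
R2 <- R2 - (1)*R1:  [ 0  2  5  6 ]
R3 <- R3 - (-9/2)*R1:  [     0  -75/2    -36      0 ]
R4 <- R4 - (5/2)*R1:  [    0  29/2     7     6 ]
R3 <- R3 - (-75/4)*R2:  [     0      0  231/4  225/2 ]
R4 <- R4 - (29/4)*R2:  [      0       0  -117/4   -75/2 ]
R4 <- R4 - (-39/77)*R3:  [       0        0        0  1500/77 ]
Multipliers (in order of application): m_{21} = 1, m_{31} = -9/2, m_{41} = 5/2, m_{32} = -75/4, m_{42} = 29/4, m_{43} = -39/77

multipliers: 1, -9/2, 5/2, -75/4, 29/4, -39/77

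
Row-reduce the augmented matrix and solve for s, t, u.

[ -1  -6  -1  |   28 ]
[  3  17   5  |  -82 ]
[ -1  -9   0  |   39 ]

Forward elimination on [A|b]:
R2 <- R2 - (-3)*R1:  [  0  -1   2   2 ]
R3 <- R3 - (1)*R1:  [  0  -3   1  11 ]
R3 <- R3 - (3)*R2:  [  0   0  -5   5 ]
Row echelon form:
[ -1  -6  -1  |  28 ]
[  0  -1   2  |   2 ]
[  0   0  -5  |   5 ]
Back-substitution:
u = (5) / -5 = -1
t = (2 - (2)*(-1)) / -1 = -4
s = (28 - (-6)*(-4) - (-1)*(-1)) / -1 = -3

(-3, -4, -1)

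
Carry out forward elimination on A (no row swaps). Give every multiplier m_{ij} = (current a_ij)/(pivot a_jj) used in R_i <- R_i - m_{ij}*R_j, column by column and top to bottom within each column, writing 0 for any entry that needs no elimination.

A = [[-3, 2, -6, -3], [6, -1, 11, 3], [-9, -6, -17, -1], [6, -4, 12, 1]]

multipliers: -2, 3, -2, -4, 0, 0

Forward elimination:
R2 <- R2 - (-2)*R1:  [  0   3  -1  -3 ]
R3 <- R3 - (3)*R1:  [   0  -12    1    8 ]
R4 <- R4 - (-2)*R1:  [  0   0   0  -5 ]
R3 <- R3 - (-4)*R2:  [  0   0  -3  -4 ]
R4: entry in column 2 is already 0 -> m_{42} = 0 (no row operation needed)
R4: entry in column 3 is already 0 -> m_{43} = 0 (no row operation needed)
Multipliers (in order of application): m_{21} = -2, m_{31} = 3, m_{41} = -2, m_{32} = -4, m_{42} = 0, m_{43} = 0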